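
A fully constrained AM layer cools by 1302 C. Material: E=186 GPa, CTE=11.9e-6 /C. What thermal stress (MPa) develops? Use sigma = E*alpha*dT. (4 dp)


sigma = 186*1000 * 11.9e-6 * 1302 = 2881.8468 MPa


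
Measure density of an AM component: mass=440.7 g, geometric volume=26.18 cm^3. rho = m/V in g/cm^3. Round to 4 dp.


rho = 440.7 / 26.18 = 16.8335 g/cm^3


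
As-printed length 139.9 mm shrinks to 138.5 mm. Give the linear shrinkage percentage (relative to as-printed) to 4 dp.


Shrinkage = ((139.9-138.5)/139.9)*100 = 1.0007 %


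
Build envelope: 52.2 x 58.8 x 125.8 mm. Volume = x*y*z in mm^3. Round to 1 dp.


V = 52.2 * 58.8 * 125.8 = 386125.5 mm^3


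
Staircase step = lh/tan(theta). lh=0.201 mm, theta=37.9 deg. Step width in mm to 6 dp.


step = 0.201 / tan(37.9) = 0.258196 mm


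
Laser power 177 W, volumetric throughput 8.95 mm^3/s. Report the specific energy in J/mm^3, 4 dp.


SE = 177 / 8.95 = 19.7765 J/mm^3


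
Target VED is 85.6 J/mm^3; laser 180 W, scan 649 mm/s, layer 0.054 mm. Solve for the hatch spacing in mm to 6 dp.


h = 180 / (85.6*649*0.054) = 0.060001 mm


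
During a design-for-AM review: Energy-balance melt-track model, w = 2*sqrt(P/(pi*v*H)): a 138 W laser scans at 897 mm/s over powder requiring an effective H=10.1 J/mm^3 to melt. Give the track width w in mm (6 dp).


w = 2*sqrt(138/(pi*897*10.1)) = 0.139264 mm


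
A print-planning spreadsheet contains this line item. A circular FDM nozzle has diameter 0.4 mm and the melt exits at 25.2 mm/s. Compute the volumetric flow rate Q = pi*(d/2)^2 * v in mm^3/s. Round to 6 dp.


A = pi*(0.4/2)^2 = 0.12566371 mm^2
Q = 0.12566371 * 25.2 = 3.166725 mm^3/s


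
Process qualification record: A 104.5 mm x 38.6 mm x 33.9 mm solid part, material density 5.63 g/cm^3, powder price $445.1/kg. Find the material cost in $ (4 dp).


V = 104.5 * 38.6 * 33.9 = 136742.43 mm^3 = 136.74243 cm^3
Mass = 136.74243 * 5.63 / 1000 = 0.76985988 kg
Cost = 0.76985988 * 445.1 = 342.6646 $


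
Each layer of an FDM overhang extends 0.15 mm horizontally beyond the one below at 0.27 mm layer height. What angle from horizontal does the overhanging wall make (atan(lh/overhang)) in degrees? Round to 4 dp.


angle = atan(0.27/0.15) = 60.9454 degrees


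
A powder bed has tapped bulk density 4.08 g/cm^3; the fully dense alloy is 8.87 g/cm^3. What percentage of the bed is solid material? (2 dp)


Packing = (4.08/8.87)*100 = 46.0 %


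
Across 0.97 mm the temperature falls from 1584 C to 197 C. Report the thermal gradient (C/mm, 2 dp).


G = (1584-197)/0.97 = 1429.9 C/mm


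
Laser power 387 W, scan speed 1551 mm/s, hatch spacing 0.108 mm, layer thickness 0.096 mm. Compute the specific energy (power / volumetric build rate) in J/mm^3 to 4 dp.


Build rate = 1551 * 0.108 * 0.096 = 16.080768 mm^3/s
SE = 387 / 16.080768 = 24.066 J/mm^3


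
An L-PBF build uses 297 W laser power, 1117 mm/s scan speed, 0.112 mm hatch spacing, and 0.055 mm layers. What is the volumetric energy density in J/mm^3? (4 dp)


E = 297 / (1117*0.112*0.055) = 43.1641 J/mm^3


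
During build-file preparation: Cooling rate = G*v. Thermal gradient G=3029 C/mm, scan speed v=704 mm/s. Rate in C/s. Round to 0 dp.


CR = 3029 * 704 = 2132416 C/s


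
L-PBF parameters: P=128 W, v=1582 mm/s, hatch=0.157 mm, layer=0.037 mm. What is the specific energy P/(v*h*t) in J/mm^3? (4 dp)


Build rate = 1582 * 0.157 * 0.037 = 9.189838 mm^3/s
SE = 128 / 9.189838 = 13.9284 J/mm^3


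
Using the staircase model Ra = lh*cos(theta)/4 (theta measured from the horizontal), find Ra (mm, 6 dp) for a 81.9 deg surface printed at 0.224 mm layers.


Ra = 0.224 * cos(81.9) / 4 = 0.00789 mm


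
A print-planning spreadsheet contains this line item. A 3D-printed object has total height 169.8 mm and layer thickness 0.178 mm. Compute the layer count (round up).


Layers = ceil(169.8/0.178) = 954


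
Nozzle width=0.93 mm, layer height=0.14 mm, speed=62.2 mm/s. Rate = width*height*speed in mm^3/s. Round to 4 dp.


Rate = 0.93 * 0.14 * 62.2 = 8.0984 mm^3/s


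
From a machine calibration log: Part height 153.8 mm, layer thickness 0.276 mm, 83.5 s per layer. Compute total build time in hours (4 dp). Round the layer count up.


Layers = ceil(153.8/0.276) = 558
t = 558 * 83.5 / 3600 = 12.9425 hrs


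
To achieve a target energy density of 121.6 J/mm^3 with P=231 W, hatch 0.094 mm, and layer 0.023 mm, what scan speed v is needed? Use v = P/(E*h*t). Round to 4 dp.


v = 231 / (121.6*0.094*0.023) = 878.6638 mm/s


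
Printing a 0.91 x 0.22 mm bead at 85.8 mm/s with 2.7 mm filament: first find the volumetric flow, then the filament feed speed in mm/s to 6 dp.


Q = 0.91 * 0.22 * 85.8 = 17.17716 mm^3/s
A_fil = pi*(2.7/2)^2 = 5.72555261 mm^2
v_feed = 17.17716 / 5.72555261 = 3.000088 mm/s


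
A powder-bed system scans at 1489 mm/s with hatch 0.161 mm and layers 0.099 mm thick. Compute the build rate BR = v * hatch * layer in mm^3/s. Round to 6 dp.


Rate = 1489 * 0.161 * 0.099 = 23.733171 mm^3/s


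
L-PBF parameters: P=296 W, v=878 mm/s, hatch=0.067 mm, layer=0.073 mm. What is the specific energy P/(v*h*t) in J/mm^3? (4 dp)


Build rate = 878 * 0.067 * 0.073 = 4.294298 mm^3/s
SE = 296 / 4.294298 = 68.9286 J/mm^3


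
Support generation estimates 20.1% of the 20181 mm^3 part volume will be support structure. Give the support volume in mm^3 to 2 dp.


V_support = 20181 * 0.201 = 4056.38 mm^3


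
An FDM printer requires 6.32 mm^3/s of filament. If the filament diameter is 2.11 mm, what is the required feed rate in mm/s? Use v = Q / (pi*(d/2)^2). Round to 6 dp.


A = pi*(2.11/2)^2 = 3.496671
v = 6.32 / 3.496671 = 1.807433 mm/s


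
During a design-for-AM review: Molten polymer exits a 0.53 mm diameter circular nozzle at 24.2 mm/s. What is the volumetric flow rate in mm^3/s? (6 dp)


A = pi*(0.53/2)^2 = 0.22061834 mm^2
Q = 0.22061834 * 24.2 = 5.338964 mm^3/s


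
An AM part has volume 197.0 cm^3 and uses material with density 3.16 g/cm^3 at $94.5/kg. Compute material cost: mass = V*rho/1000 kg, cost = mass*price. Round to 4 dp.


Mass = 197.0*3.16/1000 = 0.62252 kg
Cost = 0.62252 * 94.5 = 58.8281 $


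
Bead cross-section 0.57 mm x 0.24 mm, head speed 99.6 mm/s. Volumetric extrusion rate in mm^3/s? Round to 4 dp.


Rate = 0.57 * 0.24 * 99.6 = 13.6253 mm^3/s


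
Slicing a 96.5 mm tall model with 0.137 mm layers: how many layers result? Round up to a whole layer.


Layers = ceil(96.5/0.137) = 705


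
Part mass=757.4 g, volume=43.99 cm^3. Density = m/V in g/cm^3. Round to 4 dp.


rho = 757.4 / 43.99 = 17.2175 g/cm^3


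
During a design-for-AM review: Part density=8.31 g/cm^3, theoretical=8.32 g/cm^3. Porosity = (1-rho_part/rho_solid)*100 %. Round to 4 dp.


Porosity = (1-8.31/8.32)*100 = 0.1202 %


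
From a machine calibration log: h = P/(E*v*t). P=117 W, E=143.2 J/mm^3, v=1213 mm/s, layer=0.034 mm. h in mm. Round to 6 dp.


h = 117 / (143.2*1213*0.034) = 0.019811 mm


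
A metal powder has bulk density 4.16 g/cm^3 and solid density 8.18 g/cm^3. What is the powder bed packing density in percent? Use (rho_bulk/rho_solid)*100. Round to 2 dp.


Packing = (4.16/8.18)*100 = 50.86 %


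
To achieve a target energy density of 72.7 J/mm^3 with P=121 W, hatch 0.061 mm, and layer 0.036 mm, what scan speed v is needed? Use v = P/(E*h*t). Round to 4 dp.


v = 121 / (72.7*0.061*0.036) = 757.9117 mm/s


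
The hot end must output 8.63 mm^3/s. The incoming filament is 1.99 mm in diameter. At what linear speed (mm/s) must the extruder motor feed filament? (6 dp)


A = pi*(1.99/2)^2 = 3.110255
v = 8.63 / 3.110255 = 2.774692 mm/s


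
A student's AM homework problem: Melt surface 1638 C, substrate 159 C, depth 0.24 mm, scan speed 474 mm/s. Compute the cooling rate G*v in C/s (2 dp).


G = (1638-159)/0.24 = 6162.5 C/mm
CR = 6162.5 * 474 = 2921025.0 C/s


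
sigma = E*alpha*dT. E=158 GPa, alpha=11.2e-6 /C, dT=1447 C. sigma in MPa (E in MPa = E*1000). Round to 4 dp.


sigma = 158*1000 * 11.2e-6 * 1447 = 2560.6112 MPa


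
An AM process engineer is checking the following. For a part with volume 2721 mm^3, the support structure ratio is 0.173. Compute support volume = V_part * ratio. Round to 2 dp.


V_support = 2721 * 0.173 = 470.73 mm^3


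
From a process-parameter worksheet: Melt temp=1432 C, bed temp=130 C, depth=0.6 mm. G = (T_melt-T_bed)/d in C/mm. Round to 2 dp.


G = (1432-130)/0.6 = 2170.0 C/mm


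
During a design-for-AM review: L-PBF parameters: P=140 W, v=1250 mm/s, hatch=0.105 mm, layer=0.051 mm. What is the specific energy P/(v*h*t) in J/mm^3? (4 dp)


Build rate = 1250 * 0.105 * 0.051 = 6.69375 mm^3/s
SE = 140 / 6.69375 = 20.915 J/mm^3


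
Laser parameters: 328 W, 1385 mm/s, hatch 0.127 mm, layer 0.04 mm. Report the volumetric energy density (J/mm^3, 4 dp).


E = 328 / (1385*0.127*0.04) = 46.6187 J/mm^3


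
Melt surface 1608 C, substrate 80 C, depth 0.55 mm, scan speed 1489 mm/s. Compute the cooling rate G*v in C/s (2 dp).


G = (1608-80)/0.55 = 2778.18181818 C/mm
CR = 2778.18181818 * 1489 = 4136712.73 C/s


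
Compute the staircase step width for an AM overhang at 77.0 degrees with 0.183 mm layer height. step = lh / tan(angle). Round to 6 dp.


step = 0.183 / tan(77.0) = 0.042249 mm


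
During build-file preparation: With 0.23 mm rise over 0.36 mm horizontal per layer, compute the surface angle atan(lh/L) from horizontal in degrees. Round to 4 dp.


angle = atan(0.23/0.36) = 32.5741 degrees


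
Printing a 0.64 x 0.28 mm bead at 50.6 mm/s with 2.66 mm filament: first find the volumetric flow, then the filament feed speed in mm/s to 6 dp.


Q = 0.64 * 0.28 * 50.6 = 9.06752 mm^3/s
A_fil = pi*(2.66/2)^2 = 5.55716324 mm^2
v_feed = 9.06752 / 5.55716324 = 1.631681 mm/s


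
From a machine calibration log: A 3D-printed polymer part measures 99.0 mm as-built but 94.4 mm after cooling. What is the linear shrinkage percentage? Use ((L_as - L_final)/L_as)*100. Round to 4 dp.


Shrinkage = ((99.0-94.4)/99.0)*100 = 4.6465 %


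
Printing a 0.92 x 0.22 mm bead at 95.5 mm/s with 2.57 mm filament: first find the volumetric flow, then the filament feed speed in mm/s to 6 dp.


Q = 0.92 * 0.22 * 95.5 = 19.3292 mm^3/s
A_fil = pi*(2.57/2)^2 = 5.18747633 mm^2
v_feed = 19.3292 / 5.18747633 = 3.726128 mm/s


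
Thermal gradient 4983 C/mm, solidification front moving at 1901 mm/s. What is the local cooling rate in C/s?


CR = 4983 * 1901 = 9472683 C/s


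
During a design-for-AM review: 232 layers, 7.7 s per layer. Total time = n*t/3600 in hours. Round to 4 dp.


t = 232 * 7.7 / 3600 = 0.4962 hrs


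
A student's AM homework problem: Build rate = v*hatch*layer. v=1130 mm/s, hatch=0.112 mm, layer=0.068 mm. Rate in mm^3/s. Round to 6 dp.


Rate = 1130 * 0.112 * 0.068 = 8.60608 mm^3/s


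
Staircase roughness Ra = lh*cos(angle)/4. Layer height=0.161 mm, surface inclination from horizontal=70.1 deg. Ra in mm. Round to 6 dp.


Ra = 0.161 * cos(70.1) / 4 = 0.0137 mm


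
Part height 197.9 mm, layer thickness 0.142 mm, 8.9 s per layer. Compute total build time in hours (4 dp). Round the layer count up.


Layers = ceil(197.9/0.142) = 1394
t = 1394 * 8.9 / 3600 = 3.4463 hrs


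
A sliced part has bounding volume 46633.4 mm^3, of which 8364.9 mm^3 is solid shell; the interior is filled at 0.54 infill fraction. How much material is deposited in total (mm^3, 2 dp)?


V_infill = (46633.4 - 8364.9) * 0.54 = 20664.99
V_total = 8364.9 + 20664.99 = 29029.89 mm^3


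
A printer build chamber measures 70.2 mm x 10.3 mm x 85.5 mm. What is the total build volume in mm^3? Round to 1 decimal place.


V = 70.2 * 10.3 * 85.5 = 61821.6 mm^3


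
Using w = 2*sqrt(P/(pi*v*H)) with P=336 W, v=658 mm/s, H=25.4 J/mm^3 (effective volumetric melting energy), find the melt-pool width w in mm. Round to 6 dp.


w = 2*sqrt(336/(pi*658*25.4)) = 0.159991 mm


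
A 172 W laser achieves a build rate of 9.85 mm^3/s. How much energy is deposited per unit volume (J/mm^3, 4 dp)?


SE = 172 / 9.85 = 17.4619 J/mm^3


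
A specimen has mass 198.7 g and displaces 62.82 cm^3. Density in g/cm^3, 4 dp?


rho = 198.7 / 62.82 = 3.163 g/cm^3


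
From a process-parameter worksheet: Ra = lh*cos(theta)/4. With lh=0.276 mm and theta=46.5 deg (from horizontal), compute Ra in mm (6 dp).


Ra = 0.276 * cos(46.5) / 4 = 0.047496 mm


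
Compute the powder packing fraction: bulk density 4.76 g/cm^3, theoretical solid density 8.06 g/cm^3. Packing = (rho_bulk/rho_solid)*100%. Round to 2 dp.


Packing = (4.76/8.06)*100 = 59.06 %


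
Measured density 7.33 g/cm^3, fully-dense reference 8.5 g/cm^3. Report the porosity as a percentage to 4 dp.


Porosity = (1-7.33/8.5)*100 = 13.7647 %


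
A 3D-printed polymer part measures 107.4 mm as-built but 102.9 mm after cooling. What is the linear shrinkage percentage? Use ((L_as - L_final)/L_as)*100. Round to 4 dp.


Shrinkage = ((107.4-102.9)/107.4)*100 = 4.1899 %


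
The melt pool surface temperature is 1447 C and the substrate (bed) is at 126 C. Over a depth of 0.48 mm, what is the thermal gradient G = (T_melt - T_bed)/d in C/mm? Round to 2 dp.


G = (1447-126)/0.48 = 2752.08 C/mm


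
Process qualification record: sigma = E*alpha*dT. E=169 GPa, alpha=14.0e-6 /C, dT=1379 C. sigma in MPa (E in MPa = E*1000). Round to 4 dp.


sigma = 169*1000 * 14.0e-6 * 1379 = 3262.714 MPa


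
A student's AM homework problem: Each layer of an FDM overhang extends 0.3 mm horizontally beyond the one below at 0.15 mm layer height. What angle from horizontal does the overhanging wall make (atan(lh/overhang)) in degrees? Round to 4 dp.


angle = atan(0.15/0.3) = 26.5651 degrees


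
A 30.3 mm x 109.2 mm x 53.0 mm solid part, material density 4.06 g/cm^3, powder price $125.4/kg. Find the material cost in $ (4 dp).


V = 30.3 * 109.2 * 53.0 = 175364.28 mm^3 = 175.36428 cm^3
Mass = 175.36428 * 4.06 / 1000 = 0.71197898 kg
Cost = 0.71197898 * 125.4 = 89.2822 $


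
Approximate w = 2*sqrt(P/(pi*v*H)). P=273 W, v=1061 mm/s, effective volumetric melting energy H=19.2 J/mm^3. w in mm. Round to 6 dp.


w = 2*sqrt(273/(pi*1061*19.2)) = 0.130626 mm


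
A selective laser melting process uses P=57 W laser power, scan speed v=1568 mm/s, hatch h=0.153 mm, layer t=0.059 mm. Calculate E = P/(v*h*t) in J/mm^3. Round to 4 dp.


E = 57 / (1568*0.153*0.059) = 4.027 J/mm^3


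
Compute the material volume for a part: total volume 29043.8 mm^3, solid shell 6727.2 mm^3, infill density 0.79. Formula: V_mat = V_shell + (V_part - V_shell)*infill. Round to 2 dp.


V_infill = (29043.8 - 6727.2) * 0.79 = 17630.11
V_total = 6727.2 + 17630.11 = 24357.31 mm^3


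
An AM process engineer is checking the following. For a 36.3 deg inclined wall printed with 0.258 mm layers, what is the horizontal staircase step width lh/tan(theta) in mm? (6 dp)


step = 0.258 / tan(36.3) = 0.351224 mm


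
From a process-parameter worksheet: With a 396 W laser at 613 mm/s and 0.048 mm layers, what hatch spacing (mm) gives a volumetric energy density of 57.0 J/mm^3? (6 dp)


h = 396 / (57.0*613*0.048) = 0.236112 mm


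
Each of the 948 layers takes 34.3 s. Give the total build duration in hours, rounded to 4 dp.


t = 948 * 34.3 / 3600 = 9.0323 hrs


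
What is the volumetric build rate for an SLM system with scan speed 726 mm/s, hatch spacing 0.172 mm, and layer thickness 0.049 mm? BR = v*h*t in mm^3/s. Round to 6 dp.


Rate = 726 * 0.172 * 0.049 = 6.118728 mm^3/s


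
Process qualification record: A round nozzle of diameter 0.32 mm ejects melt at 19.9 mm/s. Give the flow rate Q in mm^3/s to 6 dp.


A = pi*(0.32/2)^2 = 0.08042477 mm^2
Q = 0.08042477 * 19.9 = 1.600453 mm^3/s


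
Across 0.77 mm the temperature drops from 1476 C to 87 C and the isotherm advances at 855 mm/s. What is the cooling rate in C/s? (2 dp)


G = (1476-87)/0.77 = 1803.8961039 C/mm
CR = 1803.8961039 * 855 = 1542331.17 C/s


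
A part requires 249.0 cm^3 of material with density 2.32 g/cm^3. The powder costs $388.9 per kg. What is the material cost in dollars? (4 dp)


Mass = 249.0*2.32/1000 = 0.57768 kg
Cost = 0.57768 * 388.9 = 224.6598 $


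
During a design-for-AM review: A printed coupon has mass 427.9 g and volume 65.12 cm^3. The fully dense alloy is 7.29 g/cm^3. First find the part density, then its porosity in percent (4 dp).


rho_part = 427.9 / 65.12 = 6.57094595 g/cm^3
Porosity = (1 - 6.57094595/7.29)*100 = 9.8636 %


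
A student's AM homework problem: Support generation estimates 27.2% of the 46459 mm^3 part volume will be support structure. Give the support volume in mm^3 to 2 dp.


V_support = 46459 * 0.272 = 12636.85 mm^3


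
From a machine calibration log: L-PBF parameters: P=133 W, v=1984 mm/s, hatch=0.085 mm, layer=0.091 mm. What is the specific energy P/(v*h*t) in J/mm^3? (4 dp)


Build rate = 1984 * 0.085 * 0.091 = 15.34624 mm^3/s
SE = 133 / 15.34624 = 8.6666 J/mm^3


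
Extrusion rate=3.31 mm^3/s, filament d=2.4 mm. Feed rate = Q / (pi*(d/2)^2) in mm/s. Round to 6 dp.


A = pi*(2.4/2)^2 = 4.523893
v = 3.31 / 4.523893 = 0.731671 mm/s


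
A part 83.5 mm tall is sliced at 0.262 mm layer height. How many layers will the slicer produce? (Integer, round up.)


Layers = ceil(83.5/0.262) = 319


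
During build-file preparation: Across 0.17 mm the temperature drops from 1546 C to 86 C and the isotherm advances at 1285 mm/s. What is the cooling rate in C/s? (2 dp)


G = (1546-86)/0.17 = 8588.23529412 C/mm
CR = 8588.23529412 * 1285 = 11035882.35 C/s


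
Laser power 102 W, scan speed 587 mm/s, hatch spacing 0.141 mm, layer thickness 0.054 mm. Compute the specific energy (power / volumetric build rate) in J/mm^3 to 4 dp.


Build rate = 587 * 0.141 * 0.054 = 4.469418 mm^3/s
SE = 102 / 4.469418 = 22.8218 J/mm^3


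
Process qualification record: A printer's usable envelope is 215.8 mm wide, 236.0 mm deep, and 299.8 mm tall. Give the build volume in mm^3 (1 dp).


V = 215.8 * 236.0 * 299.8 = 15268454.2 mm^3


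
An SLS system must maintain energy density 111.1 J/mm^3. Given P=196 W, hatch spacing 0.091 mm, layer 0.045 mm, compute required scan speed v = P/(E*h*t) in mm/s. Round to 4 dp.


v = 196 / (111.1*0.091*0.045) = 430.8123 mm/s


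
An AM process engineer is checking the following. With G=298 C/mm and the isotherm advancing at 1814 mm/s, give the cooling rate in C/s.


CR = 298 * 1814 = 540572 C/s


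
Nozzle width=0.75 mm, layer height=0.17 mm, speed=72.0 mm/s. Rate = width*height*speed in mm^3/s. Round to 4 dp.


Rate = 0.75 * 0.17 * 72.0 = 9.18 mm^3/s


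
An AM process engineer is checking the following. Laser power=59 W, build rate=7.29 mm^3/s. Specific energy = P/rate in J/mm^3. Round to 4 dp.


SE = 59 / 7.29 = 8.0933 J/mm^3


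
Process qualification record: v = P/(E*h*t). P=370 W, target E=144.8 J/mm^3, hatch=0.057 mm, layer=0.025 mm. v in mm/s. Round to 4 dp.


v = 370 / (144.8*0.057*0.025) = 1793.1569 mm/s


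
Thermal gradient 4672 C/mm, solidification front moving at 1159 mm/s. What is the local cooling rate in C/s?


CR = 4672 * 1159 = 5414848 C/s


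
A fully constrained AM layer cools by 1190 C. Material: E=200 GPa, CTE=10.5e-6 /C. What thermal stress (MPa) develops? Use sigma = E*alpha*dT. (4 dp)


sigma = 200*1000 * 10.5e-6 * 1190 = 2499.0 MPa


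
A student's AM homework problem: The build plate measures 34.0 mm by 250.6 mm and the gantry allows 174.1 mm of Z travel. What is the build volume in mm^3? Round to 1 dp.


V = 34.0 * 250.6 * 174.1 = 1483401.6 mm^3


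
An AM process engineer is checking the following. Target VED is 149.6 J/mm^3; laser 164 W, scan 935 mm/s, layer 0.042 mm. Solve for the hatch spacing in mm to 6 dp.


h = 164 / (149.6*935*0.042) = 0.027916 mm


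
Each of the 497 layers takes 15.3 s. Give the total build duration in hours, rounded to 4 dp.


t = 497 * 15.3 / 3600 = 2.1123 hrs


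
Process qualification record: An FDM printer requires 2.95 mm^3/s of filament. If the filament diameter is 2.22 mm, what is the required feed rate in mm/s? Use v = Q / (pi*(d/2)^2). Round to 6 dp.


A = pi*(2.22/2)^2 = 3.870756
v = 2.95 / 3.870756 = 0.762125 mm/s


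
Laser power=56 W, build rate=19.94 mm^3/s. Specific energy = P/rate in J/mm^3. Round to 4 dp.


SE = 56 / 19.94 = 2.8084 J/mm^3


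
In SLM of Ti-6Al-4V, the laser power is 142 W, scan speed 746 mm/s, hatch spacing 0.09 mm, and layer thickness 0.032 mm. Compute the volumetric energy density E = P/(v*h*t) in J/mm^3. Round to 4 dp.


E = 142 / (746*0.09*0.032) = 66.0932 J/mm^3


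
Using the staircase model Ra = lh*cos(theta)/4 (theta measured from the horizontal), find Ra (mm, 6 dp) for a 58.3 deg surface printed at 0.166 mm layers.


Ra = 0.166 * cos(58.3) / 4 = 0.021807 mm


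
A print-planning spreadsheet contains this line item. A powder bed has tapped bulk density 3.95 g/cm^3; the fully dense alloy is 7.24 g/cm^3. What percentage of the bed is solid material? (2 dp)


Packing = (3.95/7.24)*100 = 54.56 %


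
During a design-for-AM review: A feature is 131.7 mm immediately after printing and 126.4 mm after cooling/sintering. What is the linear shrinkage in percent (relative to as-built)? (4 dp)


Shrinkage = ((131.7-126.4)/131.7)*100 = 4.0243 %


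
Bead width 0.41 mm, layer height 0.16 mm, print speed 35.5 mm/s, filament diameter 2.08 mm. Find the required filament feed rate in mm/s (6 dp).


Q = 0.41 * 0.16 * 35.5 = 2.3288 mm^3/s
A_fil = pi*(2.08/2)^2 = 3.39794661 mm^2
v_feed = 2.3288 / 3.39794661 = 0.685355 mm/s


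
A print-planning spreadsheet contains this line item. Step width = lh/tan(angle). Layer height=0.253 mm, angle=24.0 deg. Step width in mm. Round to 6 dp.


step = 0.253 / tan(24.0) = 0.568247 mm


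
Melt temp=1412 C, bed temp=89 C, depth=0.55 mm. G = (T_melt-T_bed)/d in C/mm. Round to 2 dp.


G = (1412-89)/0.55 = 2405.45 C/mm


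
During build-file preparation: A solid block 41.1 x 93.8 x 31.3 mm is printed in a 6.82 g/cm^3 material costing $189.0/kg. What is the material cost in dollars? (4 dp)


V = 41.1 * 93.8 * 31.3 = 120667.134 mm^3 = 120.667134 cm^3
Mass = 120.667134 * 6.82 / 1000 = 0.82294985 kg
Cost = 0.82294985 * 189.0 = 155.5375 $


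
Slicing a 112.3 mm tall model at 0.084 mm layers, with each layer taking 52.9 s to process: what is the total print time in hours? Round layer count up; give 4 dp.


Layers = ceil(112.3/0.084) = 1337
t = 1337 * 52.9 / 3600 = 19.6465 hrs


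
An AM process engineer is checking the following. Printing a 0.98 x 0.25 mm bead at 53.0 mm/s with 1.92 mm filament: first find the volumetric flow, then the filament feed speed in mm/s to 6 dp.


Q = 0.98 * 0.25 * 53.0 = 12.985 mm^3/s
A_fil = pi*(1.92/2)^2 = 2.89529179 mm^2
v_feed = 12.985 / 2.89529179 = 4.484867 mm/s


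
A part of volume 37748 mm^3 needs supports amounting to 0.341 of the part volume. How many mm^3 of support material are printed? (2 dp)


V_support = 37748 * 0.341 = 12872.07 mm^3


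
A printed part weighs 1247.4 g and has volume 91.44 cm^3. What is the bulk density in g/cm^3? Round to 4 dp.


rho = 1247.4 / 91.44 = 13.6417 g/cm^3


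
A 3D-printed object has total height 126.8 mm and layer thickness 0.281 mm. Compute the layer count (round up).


Layers = ceil(126.8/0.281) = 452


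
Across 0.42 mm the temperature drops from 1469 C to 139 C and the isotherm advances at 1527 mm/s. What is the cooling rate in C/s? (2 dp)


G = (1469-139)/0.42 = 3166.66666667 C/mm
CR = 3166.66666667 * 1527 = 4835500.0 C/s


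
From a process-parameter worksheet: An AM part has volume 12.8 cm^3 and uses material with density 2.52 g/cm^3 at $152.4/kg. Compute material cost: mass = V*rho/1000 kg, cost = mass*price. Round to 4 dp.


Mass = 12.8*2.52/1000 = 0.032256 kg
Cost = 0.032256 * 152.4 = 4.9158 $


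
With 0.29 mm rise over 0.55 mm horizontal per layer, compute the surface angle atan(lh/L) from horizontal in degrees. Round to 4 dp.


angle = atan(0.29/0.55) = 27.8015 degrees


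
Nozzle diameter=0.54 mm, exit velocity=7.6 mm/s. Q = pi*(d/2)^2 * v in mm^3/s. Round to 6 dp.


A = pi*(0.54/2)^2 = 0.2290221 mm^2
Q = 0.2290221 * 7.6 = 1.740568 mm^3/s


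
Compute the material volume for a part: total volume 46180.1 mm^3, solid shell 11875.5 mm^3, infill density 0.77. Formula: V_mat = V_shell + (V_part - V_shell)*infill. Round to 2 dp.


V_infill = (46180.1 - 11875.5) * 0.77 = 26414.54
V_total = 11875.5 + 26414.54 = 38290.04 mm^3


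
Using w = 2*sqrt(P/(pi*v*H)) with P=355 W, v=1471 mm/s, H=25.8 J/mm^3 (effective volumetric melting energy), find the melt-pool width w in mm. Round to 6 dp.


w = 2*sqrt(355/(pi*1471*25.8)) = 0.109132 mm


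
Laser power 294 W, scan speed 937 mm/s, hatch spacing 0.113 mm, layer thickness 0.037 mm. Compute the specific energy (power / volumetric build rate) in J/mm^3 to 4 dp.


Build rate = 937 * 0.113 * 0.037 = 3.917597 mm^3/s
SE = 294 / 3.917597 = 75.046 J/mm^3


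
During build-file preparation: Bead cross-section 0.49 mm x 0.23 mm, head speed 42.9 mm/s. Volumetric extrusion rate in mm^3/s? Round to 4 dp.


Rate = 0.49 * 0.23 * 42.9 = 4.8348 mm^3/s


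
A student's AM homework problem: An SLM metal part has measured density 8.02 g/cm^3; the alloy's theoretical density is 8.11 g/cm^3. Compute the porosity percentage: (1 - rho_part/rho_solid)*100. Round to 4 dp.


Porosity = (1-8.02/8.11)*100 = 1.1097 %


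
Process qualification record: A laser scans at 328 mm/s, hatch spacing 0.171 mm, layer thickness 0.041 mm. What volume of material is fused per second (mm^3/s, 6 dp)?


Rate = 328 * 0.171 * 0.041 = 2.299608 mm^3/s


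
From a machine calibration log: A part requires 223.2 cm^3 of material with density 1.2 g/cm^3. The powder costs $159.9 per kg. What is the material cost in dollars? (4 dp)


Mass = 223.2*1.2/1000 = 0.26784 kg
Cost = 0.26784 * 159.9 = 42.8276 $


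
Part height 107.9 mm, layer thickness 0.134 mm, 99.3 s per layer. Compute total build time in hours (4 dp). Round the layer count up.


Layers = ceil(107.9/0.134) = 806
t = 806 * 99.3 / 3600 = 22.2322 hrs


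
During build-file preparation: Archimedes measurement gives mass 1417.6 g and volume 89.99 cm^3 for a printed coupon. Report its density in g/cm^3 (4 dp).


rho = 1417.6 / 89.99 = 15.7529 g/cm^3


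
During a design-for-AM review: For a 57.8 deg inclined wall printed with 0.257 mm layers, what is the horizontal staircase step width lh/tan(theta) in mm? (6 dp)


step = 0.257 / tan(57.8) = 0.161842 mm


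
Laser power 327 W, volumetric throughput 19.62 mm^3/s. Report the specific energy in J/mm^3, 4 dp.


SE = 327 / 19.62 = 16.6667 J/mm^3


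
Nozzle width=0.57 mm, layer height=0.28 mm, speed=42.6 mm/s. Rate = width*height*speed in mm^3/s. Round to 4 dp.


Rate = 0.57 * 0.28 * 42.6 = 6.799 mm^3/s


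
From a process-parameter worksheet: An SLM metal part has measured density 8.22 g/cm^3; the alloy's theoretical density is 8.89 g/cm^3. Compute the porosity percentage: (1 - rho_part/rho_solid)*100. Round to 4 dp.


Porosity = (1-8.22/8.89)*100 = 7.5366 %


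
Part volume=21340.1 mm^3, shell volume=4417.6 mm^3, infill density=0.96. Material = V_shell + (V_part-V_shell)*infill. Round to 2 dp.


V_infill = (21340.1 - 4417.6) * 0.96 = 16245.6
V_total = 4417.6 + 16245.6 = 20663.2 mm^3


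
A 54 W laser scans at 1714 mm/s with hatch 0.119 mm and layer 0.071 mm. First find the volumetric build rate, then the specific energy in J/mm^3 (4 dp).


Build rate = 1714 * 0.119 * 0.071 = 14.481586 mm^3/s
SE = 54 / 14.481586 = 3.7289 J/mm^3


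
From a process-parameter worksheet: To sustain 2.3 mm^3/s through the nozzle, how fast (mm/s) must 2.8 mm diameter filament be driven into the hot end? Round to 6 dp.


A = pi*(2.8/2)^2 = 6.157522
v = 2.3 / 6.157522 = 0.373527 mm/s


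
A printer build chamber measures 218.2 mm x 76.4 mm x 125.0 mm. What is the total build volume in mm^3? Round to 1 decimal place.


V = 218.2 * 76.4 * 125.0 = 2083810.0 mm^3


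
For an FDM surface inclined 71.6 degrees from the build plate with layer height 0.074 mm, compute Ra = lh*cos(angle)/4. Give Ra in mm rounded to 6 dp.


Ra = 0.074 * cos(71.6) / 4 = 0.00584 mm


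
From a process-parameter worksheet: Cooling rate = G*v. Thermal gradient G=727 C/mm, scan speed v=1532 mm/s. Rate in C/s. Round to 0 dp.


CR = 727 * 1532 = 1113764 C/s


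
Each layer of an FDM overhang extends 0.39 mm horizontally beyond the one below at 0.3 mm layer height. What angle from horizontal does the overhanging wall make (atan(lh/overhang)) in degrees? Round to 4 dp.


angle = atan(0.3/0.39) = 37.5686 degrees


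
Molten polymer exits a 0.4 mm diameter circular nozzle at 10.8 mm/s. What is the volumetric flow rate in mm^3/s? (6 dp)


A = pi*(0.4/2)^2 = 0.12566371 mm^2
Q = 0.12566371 * 10.8 = 1.357168 mm^3/s


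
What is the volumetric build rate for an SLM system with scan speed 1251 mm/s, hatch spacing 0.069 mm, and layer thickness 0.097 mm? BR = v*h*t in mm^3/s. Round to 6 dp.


Rate = 1251 * 0.069 * 0.097 = 8.372943 mm^3/s


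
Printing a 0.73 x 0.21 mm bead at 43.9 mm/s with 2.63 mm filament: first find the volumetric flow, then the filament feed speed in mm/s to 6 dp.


Q = 0.73 * 0.21 * 43.9 = 6.72987 mm^3/s
A_fil = pi*(2.63/2)^2 = 5.43252056 mm^2
v_feed = 6.72987 / 5.43252056 = 1.238812 mm/s


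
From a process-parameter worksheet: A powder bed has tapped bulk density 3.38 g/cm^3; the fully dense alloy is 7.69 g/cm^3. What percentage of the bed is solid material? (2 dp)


Packing = (3.38/7.69)*100 = 43.95 %


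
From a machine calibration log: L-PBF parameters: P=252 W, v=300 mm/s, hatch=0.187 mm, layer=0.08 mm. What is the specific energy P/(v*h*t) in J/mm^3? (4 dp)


Build rate = 300 * 0.187 * 0.08 = 4.488 mm^3/s
SE = 252 / 4.488 = 56.1497 J/mm^3


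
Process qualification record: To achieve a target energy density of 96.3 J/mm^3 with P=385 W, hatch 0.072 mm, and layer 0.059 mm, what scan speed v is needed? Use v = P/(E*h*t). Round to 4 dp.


v = 385 / (96.3*0.072*0.059) = 941.1307 mm/s


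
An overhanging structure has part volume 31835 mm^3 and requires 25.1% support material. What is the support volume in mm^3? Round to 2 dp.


V_support = 31835 * 0.251 = 7990.59 mm^3


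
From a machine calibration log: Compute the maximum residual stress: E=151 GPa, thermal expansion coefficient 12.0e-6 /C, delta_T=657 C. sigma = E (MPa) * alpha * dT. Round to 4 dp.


sigma = 151*1000 * 12.0e-6 * 657 = 1190.484 MPa


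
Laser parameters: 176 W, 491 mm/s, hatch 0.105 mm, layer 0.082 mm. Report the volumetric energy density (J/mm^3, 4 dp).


E = 176 / (491*0.105*0.082) = 41.6321 J/mm^3


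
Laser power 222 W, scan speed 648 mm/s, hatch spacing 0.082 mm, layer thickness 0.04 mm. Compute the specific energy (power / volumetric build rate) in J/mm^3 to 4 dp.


Build rate = 648 * 0.082 * 0.04 = 2.12544 mm^3/s
SE = 222 / 2.12544 = 104.449 J/mm^3


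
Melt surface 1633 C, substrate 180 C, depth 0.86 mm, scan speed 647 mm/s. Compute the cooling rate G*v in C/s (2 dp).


G = (1633-180)/0.86 = 1689.53488372 C/mm
CR = 1689.53488372 * 647 = 1093129.07 C/s


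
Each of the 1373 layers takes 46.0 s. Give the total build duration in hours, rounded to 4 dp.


t = 1373 * 46.0 / 3600 = 17.5439 hrs


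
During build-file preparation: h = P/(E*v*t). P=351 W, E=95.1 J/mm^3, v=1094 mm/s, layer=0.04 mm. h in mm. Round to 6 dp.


h = 351 / (95.1*1094*0.04) = 0.084343 mm


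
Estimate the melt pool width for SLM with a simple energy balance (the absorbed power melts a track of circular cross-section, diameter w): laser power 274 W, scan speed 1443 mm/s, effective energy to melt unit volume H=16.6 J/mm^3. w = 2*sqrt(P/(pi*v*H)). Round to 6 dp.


w = 2*sqrt(274/(pi*1443*16.6)) = 0.120682 mm


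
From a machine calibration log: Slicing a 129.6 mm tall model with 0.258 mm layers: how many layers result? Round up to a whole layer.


Layers = ceil(129.6/0.258) = 503


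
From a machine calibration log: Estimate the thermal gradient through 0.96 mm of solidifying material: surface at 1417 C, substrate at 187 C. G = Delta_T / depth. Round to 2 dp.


G = (1417-187)/0.96 = 1281.25 C/mm


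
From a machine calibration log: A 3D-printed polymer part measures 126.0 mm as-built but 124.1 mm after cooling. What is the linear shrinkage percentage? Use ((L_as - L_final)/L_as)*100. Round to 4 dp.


Shrinkage = ((126.0-124.1)/126.0)*100 = 1.5079 %


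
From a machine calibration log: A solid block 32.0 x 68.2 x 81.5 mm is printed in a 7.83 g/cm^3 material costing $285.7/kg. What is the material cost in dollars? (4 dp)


V = 32.0 * 68.2 * 81.5 = 177865.6 mm^3 = 177.8656 cm^3
Mass = 177.8656 * 7.83 / 1000 = 1.39268765 kg
Cost = 1.39268765 * 285.7 = 397.8909 $


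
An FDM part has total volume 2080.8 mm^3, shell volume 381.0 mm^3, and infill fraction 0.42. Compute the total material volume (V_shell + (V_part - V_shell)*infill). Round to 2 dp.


V_infill = (2080.8 - 381.0) * 0.42 = 713.92
V_total = 381.0 + 713.92 = 1094.92 mm^3


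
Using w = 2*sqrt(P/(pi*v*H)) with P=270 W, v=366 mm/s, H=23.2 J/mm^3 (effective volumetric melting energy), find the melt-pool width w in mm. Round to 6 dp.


w = 2*sqrt(270/(pi*366*23.2)) = 0.201211 mm


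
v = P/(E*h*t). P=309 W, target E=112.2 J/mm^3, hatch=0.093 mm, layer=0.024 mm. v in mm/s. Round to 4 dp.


v = 309 / (112.2*0.093*0.024) = 1233.8758 mm/s


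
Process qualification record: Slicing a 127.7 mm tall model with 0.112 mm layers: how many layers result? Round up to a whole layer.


Layers = ceil(127.7/0.112) = 1141


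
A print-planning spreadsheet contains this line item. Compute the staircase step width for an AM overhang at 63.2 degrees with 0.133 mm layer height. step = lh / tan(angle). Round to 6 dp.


step = 0.133 / tan(63.2) = 0.067183 mm


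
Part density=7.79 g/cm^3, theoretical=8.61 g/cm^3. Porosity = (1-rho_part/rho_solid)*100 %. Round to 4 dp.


Porosity = (1-7.79/8.61)*100 = 9.5238 %


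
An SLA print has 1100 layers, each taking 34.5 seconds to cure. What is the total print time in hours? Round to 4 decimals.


t = 1100 * 34.5 / 3600 = 10.5417 hrs


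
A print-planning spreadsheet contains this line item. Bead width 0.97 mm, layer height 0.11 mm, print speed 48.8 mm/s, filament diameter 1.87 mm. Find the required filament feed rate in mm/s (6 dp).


Q = 0.97 * 0.11 * 48.8 = 5.20696 mm^3/s
A_fil = pi*(1.87/2)^2 = 2.74645884 mm^2
v_feed = 5.20696 / 2.74645884 = 1.895881 mm/s


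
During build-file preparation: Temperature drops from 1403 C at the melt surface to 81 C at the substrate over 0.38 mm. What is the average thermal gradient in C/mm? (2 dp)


G = (1403-81)/0.38 = 3478.95 C/mm


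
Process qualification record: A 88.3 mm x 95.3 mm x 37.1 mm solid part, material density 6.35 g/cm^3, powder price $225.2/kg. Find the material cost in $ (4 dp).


V = 88.3 * 95.3 * 37.1 = 312196.129 mm^3 = 312.196129 cm^3
Mass = 312.196129 * 6.35 / 1000 = 1.98244542 kg
Cost = 1.98244542 * 225.2 = 446.4467 $


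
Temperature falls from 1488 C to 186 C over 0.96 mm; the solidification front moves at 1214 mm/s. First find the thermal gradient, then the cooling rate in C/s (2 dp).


G = (1488-186)/0.96 = 1356.25 C/mm
CR = 1356.25 * 1214 = 1646487.5 C/s


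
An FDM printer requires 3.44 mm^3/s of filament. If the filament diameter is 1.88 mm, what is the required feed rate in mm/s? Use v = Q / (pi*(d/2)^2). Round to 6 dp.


A = pi*(1.88/2)^2 = 2.775911
v = 3.44 / 2.775911 = 1.239233 mm/s


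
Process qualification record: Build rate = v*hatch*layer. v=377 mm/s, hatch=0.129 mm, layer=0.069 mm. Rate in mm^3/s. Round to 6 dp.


Rate = 377 * 0.129 * 0.069 = 3.355677 mm^3/s


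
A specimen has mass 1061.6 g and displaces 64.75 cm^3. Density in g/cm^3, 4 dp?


rho = 1061.6 / 64.75 = 16.3954 g/cm^3


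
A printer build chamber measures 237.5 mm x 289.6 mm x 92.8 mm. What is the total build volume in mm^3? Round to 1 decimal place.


V = 237.5 * 289.6 * 92.8 = 6382784.0 mm^3


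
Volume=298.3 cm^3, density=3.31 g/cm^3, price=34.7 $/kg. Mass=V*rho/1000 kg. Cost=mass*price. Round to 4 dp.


Mass = 298.3*3.31/1000 = 0.987373 kg
Cost = 0.987373 * 34.7 = 34.2618 $


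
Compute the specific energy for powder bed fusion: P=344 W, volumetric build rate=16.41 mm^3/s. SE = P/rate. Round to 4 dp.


SE = 344 / 16.41 = 20.9628 J/mm^3


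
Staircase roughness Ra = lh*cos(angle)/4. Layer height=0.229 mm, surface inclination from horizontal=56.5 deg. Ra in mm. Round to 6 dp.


Ra = 0.229 * cos(56.5) / 4 = 0.031598 mm


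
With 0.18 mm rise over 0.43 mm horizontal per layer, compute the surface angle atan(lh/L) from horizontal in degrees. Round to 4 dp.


angle = atan(0.18/0.43) = 22.7144 degrees


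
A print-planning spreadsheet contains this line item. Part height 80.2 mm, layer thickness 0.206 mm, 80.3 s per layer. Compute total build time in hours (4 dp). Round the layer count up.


Layers = ceil(80.2/0.206) = 390
t = 390 * 80.3 / 3600 = 8.6992 hrs


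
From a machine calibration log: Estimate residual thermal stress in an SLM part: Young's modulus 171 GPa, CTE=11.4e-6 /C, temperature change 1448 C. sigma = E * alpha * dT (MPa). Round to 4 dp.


sigma = 171*1000 * 11.4e-6 * 1448 = 2822.7312 MPa


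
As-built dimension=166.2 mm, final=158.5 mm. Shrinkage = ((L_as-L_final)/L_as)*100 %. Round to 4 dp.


Shrinkage = ((166.2-158.5)/166.2)*100 = 4.633 %


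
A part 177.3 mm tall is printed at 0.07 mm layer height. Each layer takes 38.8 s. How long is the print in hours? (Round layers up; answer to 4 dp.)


Layers = ceil(177.3/0.07) = 2533
t = 2533 * 38.8 / 3600 = 27.3001 hrs


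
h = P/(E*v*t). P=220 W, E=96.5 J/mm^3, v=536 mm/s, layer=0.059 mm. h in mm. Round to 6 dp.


h = 220 / (96.5*536*0.059) = 0.072091 mm


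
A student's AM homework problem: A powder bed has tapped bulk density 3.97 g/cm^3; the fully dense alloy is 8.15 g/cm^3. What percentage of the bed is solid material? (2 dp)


Packing = (3.97/8.15)*100 = 48.71 %


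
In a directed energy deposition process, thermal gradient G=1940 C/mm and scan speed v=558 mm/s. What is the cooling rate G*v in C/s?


CR = 1940 * 558 = 1082520 C/s


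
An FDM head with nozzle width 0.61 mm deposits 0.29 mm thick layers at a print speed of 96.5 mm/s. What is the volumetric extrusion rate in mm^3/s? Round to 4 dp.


Rate = 0.61 * 0.29 * 96.5 = 17.0709 mm^3/s


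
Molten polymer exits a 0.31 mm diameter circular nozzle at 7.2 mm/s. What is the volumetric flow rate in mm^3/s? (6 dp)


A = pi*(0.31/2)^2 = 0.07547676 mm^2
Q = 0.07547676 * 7.2 = 0.543433 mm^3/s


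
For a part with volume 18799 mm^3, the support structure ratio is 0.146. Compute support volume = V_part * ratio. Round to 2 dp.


V_support = 18799 * 0.146 = 2744.65 mm^3


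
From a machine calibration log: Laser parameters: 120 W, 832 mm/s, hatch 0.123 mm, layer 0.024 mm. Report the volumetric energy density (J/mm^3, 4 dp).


E = 120 / (832*0.123*0.024) = 48.8587 J/mm^3


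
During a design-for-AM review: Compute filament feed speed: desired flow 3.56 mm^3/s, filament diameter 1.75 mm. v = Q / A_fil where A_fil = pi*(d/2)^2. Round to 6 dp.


A = pi*(1.75/2)^2 = 2.405282
v = 3.56 / 2.405282 = 1.480076 mm/s


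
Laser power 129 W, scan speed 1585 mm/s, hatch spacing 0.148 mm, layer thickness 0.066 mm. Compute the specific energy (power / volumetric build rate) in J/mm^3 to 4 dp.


Build rate = 1585 * 0.148 * 0.066 = 15.48228 mm^3/s
SE = 129 / 15.48228 = 8.3321 J/mm^3
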